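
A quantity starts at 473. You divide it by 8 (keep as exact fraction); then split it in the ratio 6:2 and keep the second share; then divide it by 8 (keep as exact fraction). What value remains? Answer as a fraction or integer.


Start with 473.
Step 1: Divide by 8: 473 / 8 = 473/8
Step 2: Split 6:2, second share = 473/8 * 2/8 = 473/32
Step 3: Divide by 8: 473/32 / 8 = 473/256
Final result = 473/256

473/256


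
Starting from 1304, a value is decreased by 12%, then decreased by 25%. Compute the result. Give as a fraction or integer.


Start: 1304
Step 1: decrease by 12% => multiply by 88/100
  1304 * 88/100 = 28688/25
Step 2: decrease by 25% => multiply by 75/100
  28688/25 * 75/100 = 21516/25
Final value = 21516/25

21516/25


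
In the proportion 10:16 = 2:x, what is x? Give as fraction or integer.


Setting up: 10/16 = 2/x
Cross multiply: 10 * x = 16 * 2
10x = 32
x = 32/10
x = 16/5

16/5


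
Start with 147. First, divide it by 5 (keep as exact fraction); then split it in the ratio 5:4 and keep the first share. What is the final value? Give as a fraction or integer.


Start with 147.
Step 1: Divide by 5: 147 / 5 = 147/5
Step 2: Split 5:4, first share = 147/5 * 5/9 = 49/3
Final result = 49/3

49/3


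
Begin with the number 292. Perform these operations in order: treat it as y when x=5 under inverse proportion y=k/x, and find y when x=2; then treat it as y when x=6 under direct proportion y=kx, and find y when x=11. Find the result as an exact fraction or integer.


Start with 292.
Step 1: Inverse prop: k = (292)*5; new y = k/2 = 292*5/2 = 730
Step 2: Direct prop: k = (730)/6; new y = k*11 = 730*11/6 = 4015/3
Final result = 4015/3

4015/3


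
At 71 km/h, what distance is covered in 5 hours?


Using distance = speed * time
Speed = 71 km/h
Time = 5 hours
Distance = 71 * 5
= 355 km

355


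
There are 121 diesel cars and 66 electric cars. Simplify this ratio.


Find GCD(121, 66)
GCD = 11
Divide both by 11: 121/11 = 11, 66/11 = 6
Simplified ratio = 11:6

11:6


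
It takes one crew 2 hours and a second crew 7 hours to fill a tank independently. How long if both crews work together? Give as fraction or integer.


Rate of A = 1/2 job per hour
Rate of B = 1/7 job per hour
Combined rate = 1/2 + 1/7
Find common denominator: (7 + 2)/(2*7) = 9/14
Combined rate = 9/14 job per hour
Time together = 1 / (9/14) = 14/9 hours

14/9


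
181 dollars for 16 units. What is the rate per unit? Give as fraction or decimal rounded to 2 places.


Total dollars = 181
Number of units = 16
Unit rate = 181 / 16
= 11.31 dollars per unit

11.31


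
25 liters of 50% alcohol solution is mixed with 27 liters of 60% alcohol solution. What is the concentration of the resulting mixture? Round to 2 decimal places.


Solute in mixture 1 = 50% of 25 L = 25*50/100 = 25/2 L
Solute in mixture 2 = 60% of 27 L = 27*60/100 = 81/5 L
Total solute = 25/2 + 81/5 = 287/10 L
Total volume = 25 + 27 = 52 L
Final concentration = 287/10/52 * 100 = 55.19%

55.19


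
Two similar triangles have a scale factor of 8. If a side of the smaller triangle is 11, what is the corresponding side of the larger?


Similar triangles have proportional sides
Scale factor = 8
Smaller side = 11
Corresponding larger side = 11 * 8
= 88

88


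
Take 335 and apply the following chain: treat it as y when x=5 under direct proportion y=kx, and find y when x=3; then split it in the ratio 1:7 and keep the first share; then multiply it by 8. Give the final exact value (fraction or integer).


Start with 335.
Step 1: Direct prop: k = (335)/5; new y = k*3 = 335*3/5 = 201
Step 2: Split 1:7, first share = 201 * 1/8 = 201/8
Step 3: Multiply by 8: 201/8 * 8 = 201
Final result = 201

201


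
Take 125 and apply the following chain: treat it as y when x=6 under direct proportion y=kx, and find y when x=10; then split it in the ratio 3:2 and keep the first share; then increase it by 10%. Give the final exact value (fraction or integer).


Start with 125.
Step 1: Direct prop: k = (125)/6; new y = k*10 = 125*10/6 = 625/3
Step 2: Split 3:2, first share = 625/3 * 3/5 = 125
Step 3: Increase by 10%: 125 * 110/100 = 275/2
Final result = 275/2

275/2


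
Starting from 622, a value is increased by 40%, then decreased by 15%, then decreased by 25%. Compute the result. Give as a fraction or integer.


Start: 622
Step 1: increase by 40% => multiply by 140/100
  622 * 140/100 = 4354/5
Step 2: decrease by 15% => multiply by 85/100
  4354/5 * 85/100 = 37009/50
Step 3: decrease by 25% => multiply by 75/100
  37009/50 * 75/100 = 111027/200
Final value = 111027/200

111027/200


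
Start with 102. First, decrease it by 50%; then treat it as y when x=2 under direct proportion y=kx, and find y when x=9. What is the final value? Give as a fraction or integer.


Start with 102.
Step 1: Decrease by 50%: 102 * 50/100 = 51
Step 2: Direct prop: k = (51)/2; new y = k*9 = 51*9/2 = 459/2
Final result = 459/2

459/2


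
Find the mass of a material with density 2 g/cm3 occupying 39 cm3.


Using mass = density * volume
Density = 2 g/cm3
Volume = 39 cm3
Mass = 2 * 39
= 78 g

78


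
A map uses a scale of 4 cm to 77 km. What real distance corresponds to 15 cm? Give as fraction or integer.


Map scale: 4 cm = 77 km
Measured distance on map = 15 cm
Set up proportion: 15 * 77 / 4
= 1155 / 4
= 1155/4 km

1155/4


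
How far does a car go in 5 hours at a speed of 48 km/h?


Using distance = speed * time
Speed = 48 km/h
Time = 5 hours
Distance = 48 * 5
= 240 km

240


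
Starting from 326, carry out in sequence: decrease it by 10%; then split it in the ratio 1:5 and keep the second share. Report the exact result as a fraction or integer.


Start with 326.
Step 1: Decrease by 10%: 326 * 90/100 = 1467/5
Step 2: Split 1:5, second share = 1467/5 * 5/6 = 489/2
Final result = 489/2

489/2


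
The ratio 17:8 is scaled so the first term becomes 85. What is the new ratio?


Original ratio: 17:8
First term target: 85
Scale factor = 85 / 17 = 5
Multiply second term: 8 * 5 = 40
Equivalent ratio = 85:40

85:40


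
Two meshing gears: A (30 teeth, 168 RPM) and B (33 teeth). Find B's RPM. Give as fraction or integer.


Gear ratio: teeth_A * RPM_A = teeth_B * RPM_B
30 * 168 = 33 * RPM_B
5040 = 33 * RPM_B
RPM_B = 5040 / 33
RPM_B = 1680/11

1680/11


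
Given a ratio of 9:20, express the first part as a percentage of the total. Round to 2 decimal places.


Total parts = 9 + 20 = 29
First part fraction = 9/29
Percentage = (9/29) * 100
= 0.310345 * 100
= 31.03%

31.03


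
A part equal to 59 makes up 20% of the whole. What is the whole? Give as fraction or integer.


Given: 59 is 20% of the whole
Set up: 59 = 20/100 * whole
whole = 59 * 100 / 20
whole = 5900 / 20
whole = 295

295


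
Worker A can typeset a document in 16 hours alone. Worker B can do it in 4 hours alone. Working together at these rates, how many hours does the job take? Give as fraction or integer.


Rate of A = 1/16 job per hour
Rate of B = 1/4 job per hour
Combined rate = 1/16 + 1/4
Find common denominator: (4 + 16)/(16*4) = 20/64
Combined rate = 5/16 job per hour
Time together = 1 / (5/16) = 16/5 hours

16/5


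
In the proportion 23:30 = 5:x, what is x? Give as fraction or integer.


Setting up: 23/30 = 5/x
Cross multiply: 23 * x = 30 * 5
23x = 150
x = 150/23
x = 150/23

150/23


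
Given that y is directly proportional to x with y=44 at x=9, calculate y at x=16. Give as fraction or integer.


Direct proportion: y = kx
Find k: k = 44/9 = 44/9
Compute y at x=16: y = 44/9 * 16
y = 704/9

704/9


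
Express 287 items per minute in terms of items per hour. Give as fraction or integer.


Converting from per minute to per hour
Rate = 287 items per minute
Multiply by 60: 287 * 60
= 17220 items per hour

17220


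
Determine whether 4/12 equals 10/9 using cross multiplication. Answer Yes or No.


Cross multiply to check 4/12 = 10/9
Left cross product: 4 * 9 = 36
Right cross product: 12 * 10 = 120
36 != 120
Not equal, so proportions differ => No

No


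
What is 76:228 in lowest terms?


Find GCD(76, 228)
GCD = 76
Divide both by 76: 76/76 = 1, 228/76 = 3
Simplified ratio = 1:3

1:3


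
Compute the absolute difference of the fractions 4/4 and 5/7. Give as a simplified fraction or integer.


Simplify: 4/4 = 1 and 5/7 = 5/7
Find common denominator: LCD = 7
Convert: 7/7 and 5/7
Difference = |7 - 5|/7 = 2/7
Simplified = 2/7

2/7


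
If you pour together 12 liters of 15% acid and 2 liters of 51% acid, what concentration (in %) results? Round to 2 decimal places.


Solute in mixture 1 = 15% of 12 L = 12*15/100 = 9/5 L
Solute in mixture 2 = 51% of 2 L = 2*51/100 = 51/50 L
Total solute = 9/5 + 51/50 = 141/50 L
Total volume = 12 + 2 = 14 L
Final concentration = 141/50/14 * 100 = 20.14%

20.14


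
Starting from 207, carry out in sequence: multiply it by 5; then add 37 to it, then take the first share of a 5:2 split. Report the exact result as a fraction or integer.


Start with 207.
Step 1: Multiply by 5: 207 * 5 = 1035
Step 2: Add 37: 1035+37=1072; split 5:2 first = 1072*5/7 = 5360/7
Final result = 5360/7

5360/7


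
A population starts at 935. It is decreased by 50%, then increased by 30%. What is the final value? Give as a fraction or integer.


Start: 935
Step 1: decrease by 50% => multiply by 50/100
  935 * 50/100 = 935/2
Step 2: increase by 30% => multiply by 130/100
  935/2 * 130/100 = 2431/4
Final value = 2431/4

2431/4


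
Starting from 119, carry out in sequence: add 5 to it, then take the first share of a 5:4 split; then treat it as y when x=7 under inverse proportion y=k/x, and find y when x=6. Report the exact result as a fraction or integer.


Start with 119.
Step 1: Add 5: 119+5=124; split 5:4 first = 124*5/9 = 620/9
Step 2: Inverse prop: k = (620/9)*7; new y = k/6 = 620/9*7/6 = 2170/27
Final result = 2170/27

2170/27


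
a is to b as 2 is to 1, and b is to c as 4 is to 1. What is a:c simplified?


Given a:b = 2:1 and b:c = 4:1
Make b consistent. Multiply first ratio by 4: a:b = 8:4
Multiply second ratio by 1: b:c = 4:1
Now b = 4 in both, so a:b:c = 8:4:1
Therefore a:c = 8:1
Simplify by GCD: a:c = 8:1

8:1


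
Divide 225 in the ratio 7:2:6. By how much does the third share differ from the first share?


Total parts = 7 + 2 + 6 = 15
Value per part = 225 / 15 = 15
Shares: 7*15=105, 2*15=30, 6*15=90
Third share = 90, first share = 105
Difference = |90 - 105| = 15

15


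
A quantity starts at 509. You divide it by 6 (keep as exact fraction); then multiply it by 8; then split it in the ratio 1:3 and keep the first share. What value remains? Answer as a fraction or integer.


Start with 509.
Step 1: Divide by 6: 509 / 6 = 509/6
Step 2: Multiply by 8: 509/6 * 8 = 2036/3
Step 3: Split 1:3, first share = 2036/3 * 1/4 = 509/3
Final result = 509/3

509/3


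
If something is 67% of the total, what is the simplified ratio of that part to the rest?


Part = 67%, Remainder = 33%
Ratio = 67:33
GCD(67, 33) = 1
Simplify: 67:33 = 67:33

67:33


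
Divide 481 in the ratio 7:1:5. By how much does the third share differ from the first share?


Total parts = 7 + 1 + 5 = 13
Value per part = 481 / 13 = 37
Shares: 7*37=259, 1*37=37, 5*37=185
Third share = 185, first share = 259
Difference = |185 - 259| = 74

74


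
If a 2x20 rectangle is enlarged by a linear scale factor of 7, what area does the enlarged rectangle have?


Original dimensions: 2 x 20
Enlargement factor = 7
New width = 2 * 7 = 14
New height = 20 * 7 = 140
New area = 14 * 140 = 1960

1960


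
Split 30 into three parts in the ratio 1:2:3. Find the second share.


Ratio = 1:2:3
Total parts = 1 + 2 + 3 = 6
Value per part = 30 / 6 = 5
First share = 1 * 5 = 5
Middle share = 2 * 5 = 10
Third share = 3 * 5 = 15

10


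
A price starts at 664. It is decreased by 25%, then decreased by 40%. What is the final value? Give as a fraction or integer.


Start: 664
Step 1: decrease by 25% => multiply by 75/100
  664 * 75/100 = 498
Step 2: decrease by 40% => multiply by 60/100
  498 * 60/100 = 1494/5
Final value = 1494/5

1494/5


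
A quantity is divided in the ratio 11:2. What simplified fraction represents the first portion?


Total parts = 11 + 2 = 13
First part fraction = 11/13
Simplify: 11/13 = 11/13

11/13


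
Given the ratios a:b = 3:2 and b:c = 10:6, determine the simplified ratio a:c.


Given a:b = 3:2 and b:c = 10:6
Make b consistent. Multiply first ratio by 10: a:b = 30:20
Multiply second ratio by 2: b:c = 20:12
Now b = 20 in both, so a:b:c = 30:20:12
Therefore a:c = 30:12
Simplify by GCD: a:c = 5:2

5:2


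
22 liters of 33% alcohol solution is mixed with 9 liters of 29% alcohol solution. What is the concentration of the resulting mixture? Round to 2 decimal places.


Solute in mixture 1 = 33% of 22 L = 22*33/100 = 363/50 L
Solute in mixture 2 = 29% of 9 L = 9*29/100 = 261/100 L
Total solute = 363/50 + 261/100 = 987/100 L
Total volume = 22 + 9 = 31 L
Final concentration = 987/100/31 * 100 = 31.84%

31.84


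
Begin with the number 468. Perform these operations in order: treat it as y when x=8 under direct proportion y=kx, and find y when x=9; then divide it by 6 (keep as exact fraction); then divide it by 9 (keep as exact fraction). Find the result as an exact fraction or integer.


Start with 468.
Step 1: Direct prop: k = (468)/8; new y = k*9 = 468*9/8 = 1053/2
Step 2: Divide by 6: 1053/2 / 6 = 351/4
Step 3: Divide by 9: 351/4 / 9 = 39/4
Final result = 39/4

39/4


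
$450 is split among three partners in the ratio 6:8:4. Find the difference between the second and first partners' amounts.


Total parts = 6 + 8 + 4 = 18
Value per part = 450 / 18 = 25
Shares: 6*25=150, 8*25=200, 4*25=100
Second share = 200, first share = 150
Difference = |200 - 150| = 50

50


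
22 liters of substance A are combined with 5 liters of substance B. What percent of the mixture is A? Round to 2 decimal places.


Volume of A = 22 L
Volume of B = 5 L
Total volume = 22 + 5 = 27 L
Percentage of A = (22/27) * 100
= 81.48%

81.48


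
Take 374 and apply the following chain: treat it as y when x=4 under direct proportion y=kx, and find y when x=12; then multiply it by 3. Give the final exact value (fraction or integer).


Start with 374.
Step 1: Direct prop: k = (374)/4; new y = k*12 = 374*12/4 = 1122
Step 2: Multiply by 3: 1122 * 3 = 3366
Final result = 3366

3366


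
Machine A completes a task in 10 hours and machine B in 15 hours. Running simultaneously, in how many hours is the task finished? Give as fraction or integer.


Rate of A = 1/10 job per hour
Rate of B = 1/15 job per hour
Combined rate = 1/10 + 1/15
Find common denominator: (15 + 10)/(10*15) = 25/150
Combined rate = 1/6 job per hour
Time together = 1 / (1/6) = 6 hours

6


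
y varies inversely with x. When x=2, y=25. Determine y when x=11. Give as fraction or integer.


Inverse proportion: y = k/x
Find k: k = 2 * 25 = 50
Compute y at x=11: y = 50/11
y = 50/11

50/11


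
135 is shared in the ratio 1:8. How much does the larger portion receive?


Total parts = 1 + 8 = 9
Value per part = 135 / 9 = 15
First share = 1 * 15 = 15
Second share = 8 * 15 = 120
Larger share = 120

120


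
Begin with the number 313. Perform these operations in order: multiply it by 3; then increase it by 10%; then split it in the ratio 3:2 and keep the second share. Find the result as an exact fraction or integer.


Start with 313.
Step 1: Multiply by 3: 313 * 3 = 939
Step 2: Increase by 10%: 939 * 110/100 = 10329/10
Step 3: Split 3:2, second share = 10329/10 * 2/5 = 10329/25
Final result = 10329/25

10329/25


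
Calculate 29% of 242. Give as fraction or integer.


Compute 29% of 242
Convert percentage: 29% = 29/100
Multiply: 242 * 29/100
= 7018/100
= 3509/50

3509/50


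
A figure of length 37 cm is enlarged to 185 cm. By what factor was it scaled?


Original length = 37 cm
Scaled length = 185 cm
Scale factor = 185 / 37
= 5

5


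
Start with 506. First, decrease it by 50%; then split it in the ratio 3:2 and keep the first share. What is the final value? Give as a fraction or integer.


Start with 506.
Step 1: Decrease by 50%: 506 * 50/100 = 253
Step 2: Split 3:2, first share = 253 * 3/5 = 759/5
Final result = 759/5

759/5


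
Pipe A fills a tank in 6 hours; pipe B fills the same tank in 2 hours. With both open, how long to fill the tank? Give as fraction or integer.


Rate of A = 1/6 job per hour
Rate of B = 1/2 job per hour
Combined rate = 1/6 + 1/2
Find common denominator: (2 + 6)/(6*2) = 8/12
Combined rate = 2/3 job per hour
Time together = 1 / (2/3) = 3/2 hours

3/2


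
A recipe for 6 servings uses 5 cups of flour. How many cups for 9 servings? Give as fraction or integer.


Original: 5 cups for 6 servings
Target servings = 9
Scaling factor = 9/6
New amount = 5 * 9/6
= 45/6
= 15/2 cups

15/2


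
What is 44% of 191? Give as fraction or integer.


Compute 44% of 191
Convert percentage: 44% = 44/100
Multiply: 191 * 44/100
= 8404/100
= 2101/25

2101/25


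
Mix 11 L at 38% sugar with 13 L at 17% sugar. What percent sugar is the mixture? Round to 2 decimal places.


Solute in mixture 1 = 38% of 11 L = 11*38/100 = 209/50 L
Solute in mixture 2 = 17% of 13 L = 13*17/100 = 221/100 L
Total solute = 209/50 + 221/100 = 639/100 L
Total volume = 11 + 13 = 24 L
Final concentration = 639/100/24 * 100 = 26.63%

26.63


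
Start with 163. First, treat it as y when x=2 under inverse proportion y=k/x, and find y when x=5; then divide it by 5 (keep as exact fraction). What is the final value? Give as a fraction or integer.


Start with 163.
Step 1: Inverse prop: k = (163)*2; new y = k/5 = 163*2/5 = 326/5
Step 2: Divide by 5: 326/5 / 5 = 326/25
Final result = 326/25

326/25


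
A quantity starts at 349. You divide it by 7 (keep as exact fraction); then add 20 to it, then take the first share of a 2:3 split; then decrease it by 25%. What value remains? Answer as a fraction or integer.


Start with 349.
Step 1: Divide by 7: 349 / 7 = 349/7
Step 2: Add 20: 349/7+20=489/7; split 2:3 first = 489/7*2/5 = 978/35
Step 3: Decrease by 25%: 978/35 * 75/100 = 1467/70
Final result = 1467/70

1467/70


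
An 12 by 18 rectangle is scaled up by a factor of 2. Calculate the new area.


Original dimensions: 12 x 18
Enlargement factor = 2
New width = 12 * 2 = 24
New height = 18 * 2 = 36
New area = 24 * 36 = 864

864


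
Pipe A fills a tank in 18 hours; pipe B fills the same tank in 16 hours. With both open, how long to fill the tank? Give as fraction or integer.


Rate of A = 1/18 job per hour
Rate of B = 1/16 job per hour
Combined rate = 1/18 + 1/16
Find common denominator: (16 + 18)/(18*16) = 34/288
Combined rate = 17/144 job per hour
Time together = 1 / (17/144) = 144/17 hours

144/17


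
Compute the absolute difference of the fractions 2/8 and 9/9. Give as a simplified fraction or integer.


Simplify: 2/8 = 1/4 and 9/9 = 1
Find common denominator: LCD = 4
Convert: 1/4 and 4/4
Difference = |1 - 4|/4 = 3/4
Simplified = 3/4

3/4


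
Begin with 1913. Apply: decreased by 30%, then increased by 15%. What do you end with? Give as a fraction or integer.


Start: 1913
Step 1: decrease by 30% => multiply by 70/100
  1913 * 70/100 = 13391/10
Step 2: increase by 15% => multiply by 115/100
  13391/10 * 115/100 = 307993/200
Final value = 307993/200

307993/200


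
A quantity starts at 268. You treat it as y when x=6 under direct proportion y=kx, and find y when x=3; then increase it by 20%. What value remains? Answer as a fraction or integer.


Start with 268.
Step 1: Direct prop: k = (268)/6; new y = k*3 = 268*3/6 = 134
Step 2: Increase by 20%: 134 * 120/100 = 804/5
Final result = 804/5

804/5


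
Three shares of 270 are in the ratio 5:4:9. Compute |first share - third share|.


Total parts = 5 + 4 + 9 = 18
Value per part = 270 / 18 = 15
Shares: 5*15=75, 4*15=60, 9*15=135
First share = 75, third share = 135
Difference = |75 - 135| = 60

60


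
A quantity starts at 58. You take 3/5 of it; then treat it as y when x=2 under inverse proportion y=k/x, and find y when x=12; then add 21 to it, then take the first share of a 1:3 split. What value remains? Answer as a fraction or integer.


Start with 58.
Step 1: Take 3/5: 58 * 3/5 = 174/5
Step 2: Inverse prop: k = (174/5)*2; new y = k/12 = 174/5*2/12 = 29/5
Step 3: Add 21: 29/5+21=134/5; split 1:3 first = 134/5*1/4 = 67/10
Final result = 67/10

67/10


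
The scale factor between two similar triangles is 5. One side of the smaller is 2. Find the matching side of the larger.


Similar triangles have proportional sides
Scale factor = 5
Smaller side = 2
Corresponding larger side = 2 * 5
= 10

10


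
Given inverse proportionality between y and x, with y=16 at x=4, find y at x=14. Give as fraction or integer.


Inverse proportion: y = k/x
Find k: k = 4 * 16 = 64
Compute y at x=14: y = 64/14
y = 32/7

32/7


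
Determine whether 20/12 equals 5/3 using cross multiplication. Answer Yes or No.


Cross multiply to check 20/12 = 5/3
Left cross product: 20 * 3 = 60
Right cross product: 12 * 5 = 60
60 = 60
Equal, so proportions match => Yes

Yes


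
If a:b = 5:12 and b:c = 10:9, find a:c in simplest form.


Given a:b = 5:12 and b:c = 10:9
Make b consistent. Multiply first ratio by 10: a:b = 50:120
Multiply second ratio by 12: b:c = 120:108
Now b = 120 in both, so a:b:c = 50:120:108
Therefore a:c = 50:108
Simplify by GCD: a:c = 25:54

25:54


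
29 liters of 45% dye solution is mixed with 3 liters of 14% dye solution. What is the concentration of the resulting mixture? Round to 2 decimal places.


Solute in mixture 1 = 45% of 29 L = 29*45/100 = 261/20 L
Solute in mixture 2 = 14% of 3 L = 3*14/100 = 21/50 L
Total solute = 261/20 + 21/50 = 1347/100 L
Total volume = 29 + 3 = 32 L
Final concentration = 1347/100/32 * 100 = 42.09%

42.09


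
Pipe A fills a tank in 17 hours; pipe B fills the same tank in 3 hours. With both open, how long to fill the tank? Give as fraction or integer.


Rate of A = 1/17 job per hour
Rate of B = 1/3 job per hour
Combined rate = 1/17 + 1/3
Find common denominator: (3 + 17)/(17*3) = 20/51
Combined rate = 20/51 job per hour
Time together = 1 / (20/51) = 51/20 hours

51/20


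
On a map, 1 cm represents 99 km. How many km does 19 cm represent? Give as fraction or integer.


Map scale: 1 cm = 99 km
Measured distance on map = 19 cm
Set up proportion: 19 * 99 / 1
= 1881 / 1
= 1881 km

1881


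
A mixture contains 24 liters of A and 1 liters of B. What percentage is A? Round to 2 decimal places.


Volume of A = 24 L
Volume of B = 1 L
Total volume = 24 + 1 = 25 L
Percentage of A = (24/25) * 100
= 96.00%

96.00


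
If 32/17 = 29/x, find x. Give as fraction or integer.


Setting up: 32/17 = 29/x
Cross multiply: 32 * x = 17 * 29
32x = 493
x = 493/32
x = 493/32

493/32


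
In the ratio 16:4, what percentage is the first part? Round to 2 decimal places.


Total parts = 16 + 4 = 20
First part fraction = 16/20
Percentage = (16/20) * 100
= 0.8 * 100
= 80.00%

80.00


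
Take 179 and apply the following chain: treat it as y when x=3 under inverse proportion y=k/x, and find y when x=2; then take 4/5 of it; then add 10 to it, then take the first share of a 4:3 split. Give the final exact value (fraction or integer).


Start with 179.
Step 1: Inverse prop: k = (179)*3; new y = k/2 = 179*3/2 = 537/2
Step 2: Take 4/5: 537/2 * 4/5 = 1074/5
Step 3: Add 10: 1074/5+10=1124/5; split 4:3 first = 1124/5*4/7 = 4496/35
Final result = 4496/35

4496/35


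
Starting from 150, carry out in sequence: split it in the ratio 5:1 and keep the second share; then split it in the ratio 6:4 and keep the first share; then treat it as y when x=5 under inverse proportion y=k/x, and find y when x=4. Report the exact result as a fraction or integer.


Start with 150.
Step 1: Split 5:1, second share = 150 * 1/6 = 25
Step 2: Split 6:4, first share = 25 * 6/10 = 15
Step 3: Inverse prop: k = (15)*5; new y = k/4 = 15*5/4 = 75/4
Final result = 75/4

75/4


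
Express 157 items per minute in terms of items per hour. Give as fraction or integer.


Converting from per minute to per hour
Rate = 157 items per minute
Multiply by 60: 157 * 60
= 9420 items per hour

9420


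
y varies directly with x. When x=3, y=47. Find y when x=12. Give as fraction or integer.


Direct proportion: y = kx
Find k: k = 47/3 = 47/3
Compute y at x=12: y = 47/3 * 12
y = 188

188


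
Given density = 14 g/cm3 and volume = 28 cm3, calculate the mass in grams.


Using mass = density * volume
Density = 14 g/cm3
Volume = 28 cm3
Mass = 14 * 28
= 392 g

392


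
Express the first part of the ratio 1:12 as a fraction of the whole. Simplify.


Total parts = 1 + 12 = 13
First part fraction = 1/13
Simplify: 1/13 = 1/13

1/13


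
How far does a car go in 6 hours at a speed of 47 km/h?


Using distance = speed * time
Speed = 47 km/h
Time = 6 hours
Distance = 47 * 6
= 282 km

282


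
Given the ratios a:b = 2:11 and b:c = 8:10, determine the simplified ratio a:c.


Given a:b = 2:11 and b:c = 8:10
Make b consistent. Multiply first ratio by 8: a:b = 16:88
Multiply second ratio by 11: b:c = 88:110
Now b = 88 in both, so a:b:c = 16:88:110
Therefore a:c = 16:110
Simplify by GCD: a:c = 8:55

8:55


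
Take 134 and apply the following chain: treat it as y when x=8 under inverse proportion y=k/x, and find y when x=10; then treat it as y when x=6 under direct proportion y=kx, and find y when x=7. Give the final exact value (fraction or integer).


Start with 134.
Step 1: Inverse prop: k = (134)*8; new y = k/10 = 134*8/10 = 536/5
Step 2: Direct prop: k = (536/5)/6; new y = k*7 = 536/5*7/6 = 1876/15
Final result = 1876/15

1876/15


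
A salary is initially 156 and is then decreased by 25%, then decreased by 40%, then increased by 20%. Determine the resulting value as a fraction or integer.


Start: 156
Step 1: decrease by 25% => multiply by 75/100
  156 * 75/100 = 117
Step 2: decrease by 40% => multiply by 60/100
  117 * 60/100 = 351/5
Step 3: increase by 20% => multiply by 120/100
  351/5 * 120/100 = 2106/25
Final value = 2106/25

2106/25


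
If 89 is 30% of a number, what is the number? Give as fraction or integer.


Given: 89 is 30% of the whole
Set up: 89 = 30/100 * whole
whole = 89 * 100 / 30
whole = 8900 / 30
whole = 890/3

890/3


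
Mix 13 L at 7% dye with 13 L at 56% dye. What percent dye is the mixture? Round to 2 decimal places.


Solute in mixture 1 = 7% of 13 L = 13*7/100 = 91/100 L
Solute in mixture 2 = 56% of 13 L = 13*56/100 = 182/25 L
Total solute = 91/100 + 182/25 = 819/100 L
Total volume = 13 + 13 = 26 L
Final concentration = 819/100/26 * 100 = 31.50%

31.50


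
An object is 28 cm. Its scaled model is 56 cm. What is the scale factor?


Original length = 28 cm
Scaled length = 56 cm
Scale factor = 56 / 28
= 2

2


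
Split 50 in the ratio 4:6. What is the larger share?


Total parts = 4 + 6 = 10
Value per part = 50 / 10 = 5
First share = 4 * 5 = 20
Second share = 6 * 5 = 30
Larger share = 30

30


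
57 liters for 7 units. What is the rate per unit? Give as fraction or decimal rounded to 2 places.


Total liters = 57
Number of units = 7
Unit rate = 57 / 7
= 8.14 liters per unit

8.14


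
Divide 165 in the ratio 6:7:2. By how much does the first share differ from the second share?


Total parts = 6 + 7 + 2 = 15
Value per part = 165 / 15 = 11
Shares: 6*11=66, 7*11=77, 2*11=22
First share = 66, second share = 77
Difference = |66 - 77| = 11

11


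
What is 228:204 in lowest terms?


Find GCD(228, 204)
GCD = 12
Divide both by 12: 228/12 = 19, 204/12 = 17
Simplified ratio = 19:17

19:17


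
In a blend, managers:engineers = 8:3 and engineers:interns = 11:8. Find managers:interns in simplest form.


Given a:b = 8:3 and b:c = 11:8
Make b consistent. Multiply first ratio by 11: a:b = 88:33
Multiply second ratio by 3: b:c = 33:24
Now b = 33 in both, so a:b:c = 88:33:24
Therefore a:c = 88:24
Simplify by GCD: a:c = 11:3

11:3


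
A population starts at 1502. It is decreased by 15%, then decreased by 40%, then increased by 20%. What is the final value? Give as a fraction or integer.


Start: 1502
Step 1: decrease by 15% => multiply by 85/100
  1502 * 85/100 = 12767/10
Step 2: decrease by 40% => multiply by 60/100
  12767/10 * 60/100 = 38301/50
Step 3: increase by 20% => multiply by 120/100
  38301/50 * 120/100 = 114903/125
Final value = 114903/125

114903/125


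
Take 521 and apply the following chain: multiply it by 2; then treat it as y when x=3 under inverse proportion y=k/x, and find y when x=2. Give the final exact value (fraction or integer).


Start with 521.
Step 1: Multiply by 2: 521 * 2 = 1042
Step 2: Inverse prop: k = (1042)*3; new y = k/2 = 1042*3/2 = 1563
Final result = 1563

1563


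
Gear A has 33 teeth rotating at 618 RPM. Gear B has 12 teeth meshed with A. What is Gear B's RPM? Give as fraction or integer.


Gear ratio: teeth_A * RPM_A = teeth_B * RPM_B
33 * 618 = 12 * RPM_B
20394 = 12 * RPM_B
RPM_B = 20394 / 12
RPM_B = 3399/2

3399/2


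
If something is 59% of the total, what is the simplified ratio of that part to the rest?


Part = 59%, Remainder = 41%
Ratio = 59:41
GCD(59, 41) = 1
Simplify: 59:41 = 59:41

59:41


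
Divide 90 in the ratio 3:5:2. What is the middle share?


Ratio = 3:5:2
Total parts = 3 + 5 + 2 = 10
Value per part = 90 / 10 = 9
First share = 3 * 9 = 27
Middle share = 5 * 9 = 45
Third share = 2 * 9 = 18

45


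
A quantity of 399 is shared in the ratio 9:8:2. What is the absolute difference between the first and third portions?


Total parts = 9 + 8 + 2 = 19
Value per part = 399 / 19 = 21
Shares: 9*21=189, 8*21=168, 2*21=42
First share = 189, third share = 42
Difference = |189 - 42| = 147

147


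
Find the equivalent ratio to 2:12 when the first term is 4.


Original ratio: 2:12
First term target: 4
Scale factor = 4 / 2 = 2
Multiply second term: 12 * 2 = 24
Equivalent ratio = 4:24

4:24


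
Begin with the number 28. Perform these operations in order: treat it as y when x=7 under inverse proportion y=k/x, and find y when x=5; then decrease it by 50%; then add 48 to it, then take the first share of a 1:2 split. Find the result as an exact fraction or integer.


Start with 28.
Step 1: Inverse prop: k = (28)*7; new y = k/5 = 28*7/5 = 196/5
Step 2: Decrease by 50%: 196/5 * 50/100 = 98/5
Step 3: Add 48: 98/5+48=338/5; split 1:2 first = 338/5*1/3 = 338/15
Final result = 338/15

338/15


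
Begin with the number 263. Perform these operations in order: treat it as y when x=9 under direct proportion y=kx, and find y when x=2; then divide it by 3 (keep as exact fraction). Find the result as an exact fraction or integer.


Start with 263.
Step 1: Direct prop: k = (263)/9; new y = k*2 = 263*2/9 = 526/9
Step 2: Divide by 3: 526/9 / 3 = 526/27
Final result = 526/27

526/27


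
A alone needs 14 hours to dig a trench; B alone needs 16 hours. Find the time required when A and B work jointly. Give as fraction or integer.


Rate of A = 1/14 job per hour
Rate of B = 1/16 job per hour
Combined rate = 1/14 + 1/16
Find common denominator: (16 + 14)/(14*16) = 30/224
Combined rate = 15/112 job per hour
Time together = 1 / (15/112) = 112/15 hours

112/15


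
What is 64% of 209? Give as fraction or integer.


Compute 64% of 209
Convert percentage: 64% = 64/100
Multiply: 209 * 64/100
= 13376/100
= 3344/25

3344/25


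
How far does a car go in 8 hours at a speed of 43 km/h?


Using distance = speed * time
Speed = 43 km/h
Time = 8 hours
Distance = 43 * 8
= 344 km

344


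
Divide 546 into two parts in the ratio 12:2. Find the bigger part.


Total parts = 12 + 2 = 14
Value per part = 546 / 14 = 39
First share = 12 * 39 = 468
Second share = 2 * 39 = 78
Larger share = 468

468


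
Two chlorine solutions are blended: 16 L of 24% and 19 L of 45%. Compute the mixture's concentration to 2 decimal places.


Solute in mixture 1 = 24% of 16 L = 16*24/100 = 96/25 L
Solute in mixture 2 = 45% of 19 L = 19*45/100 = 171/20 L
Total solute = 96/25 + 171/20 = 1239/100 L
Total volume = 16 + 19 = 35 L
Final concentration = 1239/100/35 * 100 = 35.40%

35.40


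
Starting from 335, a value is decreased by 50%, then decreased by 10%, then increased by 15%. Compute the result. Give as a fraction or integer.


Start: 335
Step 1: decrease by 50% => multiply by 50/100
  335 * 50/100 = 335/2
Step 2: decrease by 10% => multiply by 90/100
  335/2 * 90/100 = 603/4
Step 3: increase by 15% => multiply by 115/100
  603/4 * 115/100 = 13869/80
Final value = 13869/80

13869/80


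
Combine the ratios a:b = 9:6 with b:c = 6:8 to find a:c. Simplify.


Given a:b = 9:6 and b:c = 6:8
Make b consistent. Multiply first ratio by 6: a:b = 54:36
Multiply second ratio by 6: b:c = 36:48
Now b = 36 in both, so a:b:c = 54:36:48
Therefore a:c = 54:48
Simplify by GCD: a:c = 9:8

9:8


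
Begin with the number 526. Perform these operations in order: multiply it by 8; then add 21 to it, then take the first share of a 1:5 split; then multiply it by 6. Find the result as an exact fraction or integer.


Start with 526.
Step 1: Multiply by 8: 526 * 8 = 4208
Step 2: Add 21: 4208+21=4229; split 1:5 first = 4229*1/6 = 4229/6
Step 3: Multiply by 6: 4229/6 * 6 = 4229
Final result = 4229

4229


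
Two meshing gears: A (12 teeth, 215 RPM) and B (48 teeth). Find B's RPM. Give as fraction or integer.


Gear ratio: teeth_A * RPM_A = teeth_B * RPM_B
12 * 215 = 48 * RPM_B
2580 = 48 * RPM_B
RPM_B = 2580 / 48
RPM_B = 215/4

215/4


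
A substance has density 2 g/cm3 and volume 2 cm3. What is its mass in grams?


Using mass = density * volume
Density = 2 g/cm3
Volume = 2 cm3
Mass = 2 * 2
= 4 g

4


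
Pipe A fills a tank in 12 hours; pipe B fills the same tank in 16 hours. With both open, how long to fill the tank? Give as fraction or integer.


Rate of A = 1/12 job per hour
Rate of B = 1/16 job per hour
Combined rate = 1/12 + 1/16
Find common denominator: (16 + 12)/(12*16) = 28/192
Combined rate = 7/48 job per hour
Time together = 1 / (7/48) = 48/7 hours

48/7


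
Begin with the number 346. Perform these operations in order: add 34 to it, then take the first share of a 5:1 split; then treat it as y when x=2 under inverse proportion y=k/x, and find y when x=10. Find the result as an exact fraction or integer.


Start with 346.
Step 1: Add 34: 346+34=380; split 5:1 first = 380*5/6 = 950/3
Step 2: Inverse prop: k = (950/3)*2; new y = k/10 = 950/3*2/10 = 190/3
Final result = 190/3

190/3


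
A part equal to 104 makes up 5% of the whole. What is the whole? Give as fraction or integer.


Given: 104 is 5% of the whole
Set up: 104 = 5/100 * whole
whole = 104 * 100 / 5
whole = 10400 / 5
whole = 2080

2080


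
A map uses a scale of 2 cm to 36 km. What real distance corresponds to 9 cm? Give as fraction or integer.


Map scale: 2 cm = 36 km
Measured distance on map = 9 cm
Set up proportion: 9 * 36 / 2
= 324 / 2
= 162 km

162


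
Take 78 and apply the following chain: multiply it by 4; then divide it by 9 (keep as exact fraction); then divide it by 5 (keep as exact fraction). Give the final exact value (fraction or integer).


Start with 78.
Step 1: Multiply by 4: 78 * 4 = 312
Step 2: Divide by 9: 312 / 9 = 104/3
Step 3: Divide by 5: 104/3 / 5 = 104/15
Final result = 104/15

104/15


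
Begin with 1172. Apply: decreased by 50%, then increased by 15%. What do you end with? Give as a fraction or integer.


Start: 1172
Step 1: decrease by 50% => multiply by 50/100
  1172 * 50/100 = 586
Step 2: increase by 15% => multiply by 115/100
  586 * 115/100 = 6739/10
Final value = 6739/10

6739/10


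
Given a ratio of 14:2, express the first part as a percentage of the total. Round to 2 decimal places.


Total parts = 14 + 2 = 16
First part fraction = 14/16
Percentage = (14/16) * 100
= 0.875 * 100
= 87.50%

87.50


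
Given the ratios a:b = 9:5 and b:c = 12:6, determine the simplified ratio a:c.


Given a:b = 9:5 and b:c = 12:6
Make b consistent. Multiply first ratio by 12: a:b = 108:60
Multiply second ratio by 5: b:c = 60:30
Now b = 60 in both, so a:b:c = 108:60:30
Therefore a:c = 108:30
Simplify by GCD: a:c = 18:5

18:5


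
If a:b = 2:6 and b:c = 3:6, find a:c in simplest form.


Given a:b = 2:6 and b:c = 3:6
Make b consistent. Multiply first ratio by 3: a:b = 6:18
Multiply second ratio by 6: b:c = 18:36
Now b = 18 in both, so a:b:c = 6:18:36
Therefore a:c = 6:36
Simplify by GCD: a:c = 1:6

1:6


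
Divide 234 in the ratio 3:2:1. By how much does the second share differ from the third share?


Total parts = 3 + 2 + 1 = 6
Value per part = 234 / 6 = 39
Shares: 3*39=117, 2*39=78, 1*39=39
Second share = 78, third share = 39
Difference = |78 - 39| = 39

39


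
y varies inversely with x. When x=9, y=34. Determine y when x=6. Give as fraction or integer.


Inverse proportion: y = k/x
Find k: k = 9 * 34 = 306
Compute y at x=6: y = 306/6
y = 51

51


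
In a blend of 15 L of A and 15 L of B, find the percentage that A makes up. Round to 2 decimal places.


Volume of A = 15 L
Volume of B = 15 L
Total volume = 15 + 15 = 30 L
Percentage of A = (15/30) * 100
= 50.00%

50.00


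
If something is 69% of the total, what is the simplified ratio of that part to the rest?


Part = 69%, Remainder = 31%
Ratio = 69:31
GCD(69, 31) = 1
Simplify: 69:31 = 69:31

69:31


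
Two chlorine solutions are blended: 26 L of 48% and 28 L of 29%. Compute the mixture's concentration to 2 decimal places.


Solute in mixture 1 = 48% of 26 L = 26*48/100 = 312/25 L
Solute in mixture 2 = 29% of 28 L = 28*29/100 = 203/25 L
Total solute = 312/25 + 203/25 = 103/5 L
Total volume = 26 + 28 = 54 L
Final concentration = 103/5/54 * 100 = 38.15%

38.15


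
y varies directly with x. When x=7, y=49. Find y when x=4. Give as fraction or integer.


Direct proportion: y = kx
Find k: k = 49/7 = 7
Compute y at x=4: y = 7 * 4
y = 28

28


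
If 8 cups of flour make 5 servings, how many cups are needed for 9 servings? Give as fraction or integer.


Original: 8 cups for 5 servings
Target servings = 9
Scaling factor = 9/5
New amount = 8 * 9/5
= 72/5
= 72/5 cups

72/5


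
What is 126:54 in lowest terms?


Find GCD(126, 54)
GCD = 18
Divide both by 18: 126/18 = 7, 54/18 = 3
Simplified ratio = 7:3

7:3


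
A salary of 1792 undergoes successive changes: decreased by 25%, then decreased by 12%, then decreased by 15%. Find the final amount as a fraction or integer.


Start: 1792
Step 1: decrease by 25% => multiply by 75/100
  1792 * 75/100 = 1344
Step 2: decrease by 12% => multiply by 88/100
  1344 * 88/100 = 29568/25
Step 3: decrease by 15% => multiply by 85/100
  29568/25 * 85/100 = 125664/125
Final value = 125664/125

125664/125


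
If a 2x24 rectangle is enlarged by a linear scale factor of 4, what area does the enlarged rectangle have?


Original dimensions: 2 x 24
Enlargement factor = 4
New width = 2 * 4 = 8
New height = 24 * 4 = 96
New area = 8 * 96 = 768

768


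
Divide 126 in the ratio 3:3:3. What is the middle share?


Ratio = 3:3:3
Total parts = 3 + 3 + 3 = 9
Value per part = 126 / 9 = 14
First share = 3 * 14 = 42
Middle share = 3 * 14 = 42
Third share = 3 * 14 = 42

42


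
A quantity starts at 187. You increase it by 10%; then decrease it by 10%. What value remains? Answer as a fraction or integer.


Start with 187.
Step 1: Increase by 10%: 187 * 110/100 = 2057/10
Step 2: Decrease by 10%: 2057/10 * 90/100 = 18513/100
Final result = 18513/100

18513/100


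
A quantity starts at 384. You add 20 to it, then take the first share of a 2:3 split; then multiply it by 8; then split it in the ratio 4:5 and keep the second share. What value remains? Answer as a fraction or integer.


Start with 384.
Step 1: Add 20: 384+20=404; split 2:3 first = 404*2/5 = 808/5
Step 2: Multiply by 8: 808/5 * 8 = 6464/5
Step 3: Split 4:5, second share = 6464/5 * 5/9 = 6464/9
Final result = 6464/9

6464/9
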